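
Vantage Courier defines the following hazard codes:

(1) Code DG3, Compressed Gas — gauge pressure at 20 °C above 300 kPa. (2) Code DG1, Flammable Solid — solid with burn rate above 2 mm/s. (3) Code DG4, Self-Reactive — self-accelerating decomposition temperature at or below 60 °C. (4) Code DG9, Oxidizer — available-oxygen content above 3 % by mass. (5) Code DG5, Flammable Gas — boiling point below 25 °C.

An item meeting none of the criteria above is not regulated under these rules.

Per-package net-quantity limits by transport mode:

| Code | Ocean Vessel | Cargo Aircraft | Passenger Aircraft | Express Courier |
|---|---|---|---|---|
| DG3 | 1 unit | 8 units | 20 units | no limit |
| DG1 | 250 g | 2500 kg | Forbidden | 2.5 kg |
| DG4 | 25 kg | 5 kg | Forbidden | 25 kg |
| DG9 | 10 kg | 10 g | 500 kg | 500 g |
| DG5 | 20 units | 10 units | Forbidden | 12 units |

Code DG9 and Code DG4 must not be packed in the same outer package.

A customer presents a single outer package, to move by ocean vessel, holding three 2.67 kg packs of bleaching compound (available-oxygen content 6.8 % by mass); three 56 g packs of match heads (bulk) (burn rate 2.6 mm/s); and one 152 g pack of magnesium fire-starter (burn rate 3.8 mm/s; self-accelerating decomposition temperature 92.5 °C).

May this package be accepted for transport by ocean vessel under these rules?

No

The bleaching compound has available-oxygen content 6.8 % by mass, which is > 3 % by mass, so it is Code DG9 (Oxidizer).
With burn rate 2.6 mm/s (> 2 mm/s), the match heads (bulk) fall in Code DG1.
The magnesium fire-starter has burn rate 3.8 mm/s, which is > 2 mm/s, so it is Code DG1 (Flammable Solid).
Code DG9 quantity: three 2.67 kg packs = 8.01 kg.
That is within the Code DG9 ocean vessel limit of 10 kg.
Total Code DG1: (three 56 g packs = 168 g) + 152 g = 320 g.
320 g exceeds the ocean vessel limit of 250 g for Code DG1.
The segregation rule (Code DG9 with Code DG4) does not apply to Code DG9 with Code DG1.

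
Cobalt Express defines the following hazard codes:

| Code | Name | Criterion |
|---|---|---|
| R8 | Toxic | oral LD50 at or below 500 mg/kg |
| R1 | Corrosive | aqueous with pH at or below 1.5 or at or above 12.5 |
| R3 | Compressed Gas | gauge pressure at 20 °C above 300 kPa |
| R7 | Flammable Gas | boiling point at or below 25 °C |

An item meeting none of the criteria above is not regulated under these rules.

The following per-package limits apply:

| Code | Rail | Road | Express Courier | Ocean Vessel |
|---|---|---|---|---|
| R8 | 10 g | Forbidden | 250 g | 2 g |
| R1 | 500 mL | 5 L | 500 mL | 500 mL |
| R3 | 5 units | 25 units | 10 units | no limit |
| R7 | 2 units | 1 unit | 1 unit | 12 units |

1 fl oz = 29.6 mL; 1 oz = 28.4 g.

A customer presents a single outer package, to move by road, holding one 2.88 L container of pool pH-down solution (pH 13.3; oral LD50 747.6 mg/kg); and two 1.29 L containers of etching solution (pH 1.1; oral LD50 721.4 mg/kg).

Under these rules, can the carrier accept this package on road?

Pool pH-down solution: pH 13.3 ≥ 12.5 → Code R1 (Corrosive).
The etching solution has pH 1.1, which is ≤ 1.5, so it is Code R1 (Corrosive).
Total Code R1: 2.88 L + (two 1.29 L containers = 2.58 L) = 5.46 L.
That exceeds the Code R1 road limit of 5 L.

No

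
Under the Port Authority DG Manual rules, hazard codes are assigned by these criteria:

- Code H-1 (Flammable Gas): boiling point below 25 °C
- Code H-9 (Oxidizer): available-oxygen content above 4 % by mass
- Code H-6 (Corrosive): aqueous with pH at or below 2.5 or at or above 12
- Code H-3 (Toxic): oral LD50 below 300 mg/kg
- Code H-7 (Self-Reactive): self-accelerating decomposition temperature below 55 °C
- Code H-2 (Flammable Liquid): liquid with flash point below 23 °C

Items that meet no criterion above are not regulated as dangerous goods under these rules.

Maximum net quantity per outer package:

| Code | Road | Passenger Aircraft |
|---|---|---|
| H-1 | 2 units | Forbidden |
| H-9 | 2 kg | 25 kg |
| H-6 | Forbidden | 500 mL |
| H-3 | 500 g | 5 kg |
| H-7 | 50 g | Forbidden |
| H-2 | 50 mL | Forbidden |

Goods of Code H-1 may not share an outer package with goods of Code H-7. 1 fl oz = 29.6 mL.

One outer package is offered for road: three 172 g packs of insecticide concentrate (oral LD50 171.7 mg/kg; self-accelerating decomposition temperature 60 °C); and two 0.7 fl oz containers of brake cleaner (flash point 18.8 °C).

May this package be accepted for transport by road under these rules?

No

The insecticide concentrate has oral LD50 171.7 mg/kg, which is < 300 mg/kg, so it is Code H-3 (Toxic).
The brake cleaner has flash point 18.8 °C, which is < 23 °C, so it is Code H-2 (Flammable Liquid).
Code H-3 quantity: three 172 g packs = 516 g.
That exceeds the Code H-3 road limit of 500 g.
Code H-2 quantity: two 0.7 fl oz containers = 41.44 mL.
That is within the Code H-2 road limit of 50 mL.
The segregation rule (Code H-1 with Code H-7) does not apply to Code H-3 with Code H-2.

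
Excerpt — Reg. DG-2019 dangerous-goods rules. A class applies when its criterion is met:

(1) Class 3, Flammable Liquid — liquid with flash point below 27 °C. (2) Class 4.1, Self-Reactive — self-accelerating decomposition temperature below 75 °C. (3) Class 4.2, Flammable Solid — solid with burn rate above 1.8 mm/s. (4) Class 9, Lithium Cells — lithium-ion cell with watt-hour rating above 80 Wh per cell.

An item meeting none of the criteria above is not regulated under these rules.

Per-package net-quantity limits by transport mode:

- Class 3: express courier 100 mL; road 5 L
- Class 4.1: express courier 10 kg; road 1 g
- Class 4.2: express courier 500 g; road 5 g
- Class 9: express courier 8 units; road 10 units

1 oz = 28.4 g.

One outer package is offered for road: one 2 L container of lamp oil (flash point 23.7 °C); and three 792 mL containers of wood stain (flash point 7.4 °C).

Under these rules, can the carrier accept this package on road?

Lamp oil: flash point 23.7 °C < 27 °C → Class 3 (Flammable Liquid).
With flash point 7.4 °C (< 27 °C), the wood stain falls in Class 3.
Total Class 3: 2 L + (three 792 mL containers = 2.376 L) = 4.376 L.
4.376 L ≤ 5 L (road limit, Class 3) — within limit.

Yes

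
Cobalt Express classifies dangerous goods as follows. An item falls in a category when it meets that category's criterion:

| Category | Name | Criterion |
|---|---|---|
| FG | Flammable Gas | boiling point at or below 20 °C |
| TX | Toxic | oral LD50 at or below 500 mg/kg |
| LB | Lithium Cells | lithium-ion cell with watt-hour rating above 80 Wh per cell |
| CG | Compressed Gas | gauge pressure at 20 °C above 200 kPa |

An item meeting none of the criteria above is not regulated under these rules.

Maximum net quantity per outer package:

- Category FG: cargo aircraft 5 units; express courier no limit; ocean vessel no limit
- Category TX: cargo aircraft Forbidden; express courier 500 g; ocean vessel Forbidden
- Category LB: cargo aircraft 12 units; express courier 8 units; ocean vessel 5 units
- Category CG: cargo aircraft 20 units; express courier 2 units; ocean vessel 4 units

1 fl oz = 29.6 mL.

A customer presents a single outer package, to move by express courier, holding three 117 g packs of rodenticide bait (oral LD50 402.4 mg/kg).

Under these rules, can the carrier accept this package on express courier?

Yes

The rodenticide bait has oral LD50 402.4 mg/kg, which is ≤ 500 mg/kg, so it is Category TX (Toxic).
Category TX quantity: three 117 g packs = 351 g.
351 g is within the express courier limit of 500 g for Category TX.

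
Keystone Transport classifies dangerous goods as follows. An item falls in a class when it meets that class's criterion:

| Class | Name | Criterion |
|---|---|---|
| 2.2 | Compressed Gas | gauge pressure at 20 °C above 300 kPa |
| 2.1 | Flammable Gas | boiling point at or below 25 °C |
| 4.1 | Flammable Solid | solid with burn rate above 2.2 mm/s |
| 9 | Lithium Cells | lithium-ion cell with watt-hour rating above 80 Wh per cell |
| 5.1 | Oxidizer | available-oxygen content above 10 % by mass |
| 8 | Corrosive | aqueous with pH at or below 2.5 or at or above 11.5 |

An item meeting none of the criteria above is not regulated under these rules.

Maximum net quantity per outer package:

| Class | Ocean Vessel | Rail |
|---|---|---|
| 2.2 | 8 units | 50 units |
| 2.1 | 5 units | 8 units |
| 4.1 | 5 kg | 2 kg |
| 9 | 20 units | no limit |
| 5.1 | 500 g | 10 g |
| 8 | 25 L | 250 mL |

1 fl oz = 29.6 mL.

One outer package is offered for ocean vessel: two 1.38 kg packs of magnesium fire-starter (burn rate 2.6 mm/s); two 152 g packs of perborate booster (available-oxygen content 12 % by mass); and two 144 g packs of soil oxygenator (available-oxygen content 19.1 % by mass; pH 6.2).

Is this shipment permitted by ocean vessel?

With burn rate 2.6 mm/s (> 2.2 mm/s), the magnesium fire-starter falls in Class 4.1.
Available-oxygen content 12 % by mass meets the Class 5.1 criterion (Oxidizer), so the perborate booster is Class 5.1.
Soil oxygenator: available-oxygen content 19.1 % by mass > 10 % by mass → Class 5.1 (Oxidizer).
Class 5.1 net quantity: (two 152 g packs = 304 g) + (two 144 g packs = 288 g) = 592 g.
592 g exceeds the ocean vessel limit of 500 g for Class 5.1.
Class 4.1 quantity: two 1.38 kg packs = 2.76 kg.
2.76 kg is within the ocean vessel limit of 5 kg for Class 4.1.

No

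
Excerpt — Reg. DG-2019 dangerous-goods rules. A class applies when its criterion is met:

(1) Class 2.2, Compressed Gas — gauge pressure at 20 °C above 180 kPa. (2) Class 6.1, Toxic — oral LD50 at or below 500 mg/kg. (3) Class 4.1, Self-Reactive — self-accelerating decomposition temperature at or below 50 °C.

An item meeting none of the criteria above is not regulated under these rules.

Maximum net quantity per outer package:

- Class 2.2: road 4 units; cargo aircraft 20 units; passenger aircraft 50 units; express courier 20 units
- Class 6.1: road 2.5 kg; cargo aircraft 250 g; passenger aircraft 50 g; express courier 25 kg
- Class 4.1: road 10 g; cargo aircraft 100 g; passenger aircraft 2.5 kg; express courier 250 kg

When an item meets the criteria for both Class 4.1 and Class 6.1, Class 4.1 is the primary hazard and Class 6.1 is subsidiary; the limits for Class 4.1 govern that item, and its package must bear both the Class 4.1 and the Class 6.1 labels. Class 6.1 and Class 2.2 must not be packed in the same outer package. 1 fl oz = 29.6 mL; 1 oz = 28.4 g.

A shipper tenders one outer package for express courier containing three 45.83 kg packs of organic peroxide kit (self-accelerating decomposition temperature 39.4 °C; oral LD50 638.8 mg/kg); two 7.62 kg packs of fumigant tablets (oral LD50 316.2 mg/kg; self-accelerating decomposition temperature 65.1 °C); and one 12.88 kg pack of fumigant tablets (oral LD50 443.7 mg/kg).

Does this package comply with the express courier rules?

No

Self-accelerating decomposition temperature 39.4 °C meets the Class 4.1 criterion (Self-Reactive), so the organic peroxide kit is Class 4.1.
The fumigant tablets have oral LD50 316.2 mg/kg, which is ≤ 500 mg/kg, so they are Class 6.1 (Toxic).
With oral LD50 443.7 mg/kg (≤ 500 mg/kg), the fumigant tablets fall in Class 6.1.
Total Class 6.1: (two 7.62 kg packs = 15.24 kg) + 12.88 kg = 28.12 kg.
28.12 kg > 25 kg (express courier limit, Class 6.1) — over the limit.
Class 4.1 quantity: three 45.83 kg packs = 137.49 kg.
137.49 kg is within the express courier limit of 250 kg for Class 4.1.
The segregation rule (Class 6.1 with Class 2.2) does not apply to Class 6.1 with Class 4.1.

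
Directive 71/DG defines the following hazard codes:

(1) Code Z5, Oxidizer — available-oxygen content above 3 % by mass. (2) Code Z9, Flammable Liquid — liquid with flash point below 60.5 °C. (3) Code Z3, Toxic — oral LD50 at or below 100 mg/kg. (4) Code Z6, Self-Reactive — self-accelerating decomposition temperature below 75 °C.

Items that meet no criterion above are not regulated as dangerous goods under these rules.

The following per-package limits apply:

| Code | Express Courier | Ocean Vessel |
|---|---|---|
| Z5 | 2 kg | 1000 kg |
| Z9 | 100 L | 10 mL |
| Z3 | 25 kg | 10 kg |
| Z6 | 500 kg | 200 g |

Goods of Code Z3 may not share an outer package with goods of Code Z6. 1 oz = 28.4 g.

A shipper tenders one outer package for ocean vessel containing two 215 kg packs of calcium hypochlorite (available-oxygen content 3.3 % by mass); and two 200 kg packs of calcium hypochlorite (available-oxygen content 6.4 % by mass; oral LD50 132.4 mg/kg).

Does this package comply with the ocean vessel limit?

Yes

Calcium hypochlorite: available-oxygen content 3.3 % by mass > 3 % by mass → Code Z5 (Oxidizer).
The calcium hypochlorite has available-oxygen content 6.4 % by mass, which is > 3 % by mass, so it is Code Z5 (Oxidizer).
Total Code Z5: (two 215 kg packs = 430 kg) + (two 200 kg packs = 400 kg) = 830 kg.
830 kg ≤ 1000 kg (ocean vessel limit, Code Z5) — within limit.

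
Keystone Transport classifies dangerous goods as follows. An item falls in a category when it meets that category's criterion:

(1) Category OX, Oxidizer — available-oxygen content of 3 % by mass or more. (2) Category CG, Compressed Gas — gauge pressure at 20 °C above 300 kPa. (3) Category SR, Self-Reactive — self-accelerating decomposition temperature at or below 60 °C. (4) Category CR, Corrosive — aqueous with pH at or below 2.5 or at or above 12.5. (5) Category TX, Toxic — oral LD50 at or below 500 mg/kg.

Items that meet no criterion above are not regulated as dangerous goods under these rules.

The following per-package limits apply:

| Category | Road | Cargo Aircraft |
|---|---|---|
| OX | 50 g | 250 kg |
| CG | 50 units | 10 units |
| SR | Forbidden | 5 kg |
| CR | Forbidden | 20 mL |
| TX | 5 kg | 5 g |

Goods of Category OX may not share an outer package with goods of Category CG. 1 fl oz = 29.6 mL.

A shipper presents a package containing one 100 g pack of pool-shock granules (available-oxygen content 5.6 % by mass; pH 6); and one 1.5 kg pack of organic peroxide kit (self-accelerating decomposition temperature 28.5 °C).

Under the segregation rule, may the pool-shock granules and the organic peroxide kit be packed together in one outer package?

Yes

With available-oxygen content 5.6 % by mass (≥ 3 % by mass), the pool-shock granules fall in Category OX.
Self-accelerating decomposition temperature 28.5 °C meets the Category SR criterion (Self-Reactive), so the organic peroxide kit is Category SR.
No segregation rule bars Category OX with Category SR.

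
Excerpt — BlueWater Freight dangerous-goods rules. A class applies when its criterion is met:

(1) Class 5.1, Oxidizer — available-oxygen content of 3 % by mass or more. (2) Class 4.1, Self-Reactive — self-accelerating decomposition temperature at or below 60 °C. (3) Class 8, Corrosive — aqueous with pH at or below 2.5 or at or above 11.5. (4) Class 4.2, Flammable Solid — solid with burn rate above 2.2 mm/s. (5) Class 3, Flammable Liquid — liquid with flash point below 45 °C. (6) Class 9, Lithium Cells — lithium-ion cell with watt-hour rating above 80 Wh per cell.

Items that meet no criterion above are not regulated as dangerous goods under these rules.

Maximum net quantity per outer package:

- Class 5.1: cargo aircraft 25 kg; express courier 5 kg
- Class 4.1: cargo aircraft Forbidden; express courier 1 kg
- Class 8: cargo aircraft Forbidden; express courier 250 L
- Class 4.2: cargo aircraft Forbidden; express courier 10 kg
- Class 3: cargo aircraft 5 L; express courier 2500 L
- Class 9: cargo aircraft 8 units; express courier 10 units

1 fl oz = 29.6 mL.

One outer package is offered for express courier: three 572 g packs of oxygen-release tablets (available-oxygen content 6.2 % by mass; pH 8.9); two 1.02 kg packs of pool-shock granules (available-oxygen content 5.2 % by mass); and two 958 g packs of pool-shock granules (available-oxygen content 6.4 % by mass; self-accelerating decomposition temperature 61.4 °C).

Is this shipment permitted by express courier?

Available-oxygen content 6.2 % by mass meets the Class 5.1 criterion (Oxidizer), so the oxygen-release tablets are Class 5.1.
The pool-shock granules have available-oxygen content 5.2 % by mass, which is ≥ 3 % by mass, so they are Class 5.1 (Oxidizer).
Available-oxygen content 6.4 % by mass meets the Class 5.1 criterion (Oxidizer), so the pool-shock granules are Class 5.1.
Class 5.1 net quantity: (three 572 g packs = 1.716 kg) + (two 1.02 kg packs = 2.04 kg) + (two 958 g packs = 1.916 kg) = 5.672 kg.
That exceeds the Class 5.1 express courier limit of 5 kg.

No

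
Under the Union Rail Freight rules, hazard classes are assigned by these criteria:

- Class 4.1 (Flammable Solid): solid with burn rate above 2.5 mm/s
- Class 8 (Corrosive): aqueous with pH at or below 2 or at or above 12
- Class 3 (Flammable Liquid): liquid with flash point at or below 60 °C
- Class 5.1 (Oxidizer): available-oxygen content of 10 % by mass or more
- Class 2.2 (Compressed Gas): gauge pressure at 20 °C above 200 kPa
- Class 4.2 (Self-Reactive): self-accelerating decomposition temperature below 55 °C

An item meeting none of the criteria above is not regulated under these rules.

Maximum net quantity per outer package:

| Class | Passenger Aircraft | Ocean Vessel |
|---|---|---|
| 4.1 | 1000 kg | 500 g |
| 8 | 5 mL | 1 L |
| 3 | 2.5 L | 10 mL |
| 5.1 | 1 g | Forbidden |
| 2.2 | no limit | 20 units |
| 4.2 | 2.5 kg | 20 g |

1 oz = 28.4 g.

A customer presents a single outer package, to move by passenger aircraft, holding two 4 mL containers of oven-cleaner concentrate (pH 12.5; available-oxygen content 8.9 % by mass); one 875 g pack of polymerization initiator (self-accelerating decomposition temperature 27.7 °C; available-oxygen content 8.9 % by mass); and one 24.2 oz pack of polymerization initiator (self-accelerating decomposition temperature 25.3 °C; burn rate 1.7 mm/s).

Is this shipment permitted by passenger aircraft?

pH 12.5 meets the Class 8 criterion (Corrosive), so the oven-cleaner concentrate is Class 8.
Polymerization initiator: self-accelerating decomposition temperature 27.7 °C < 55 °C → Class 4.2 (Self-Reactive).
Self-accelerating decomposition temperature 25.3 °C meets the Class 4.2 criterion (Self-Reactive), so the polymerization initiator is Class 4.2.
Total Class 4.2: 875 g + (one 24.2 oz pack = 687.28 g) = 1562.28 g.
1562.28 g is within the passenger aircraft limit of 2.5 kg for Class 4.2.
Class 8 quantity: two 4 mL containers = 8 mL.
8 mL > 5 mL (passenger aircraft limit, Class 8) — over the limit.

No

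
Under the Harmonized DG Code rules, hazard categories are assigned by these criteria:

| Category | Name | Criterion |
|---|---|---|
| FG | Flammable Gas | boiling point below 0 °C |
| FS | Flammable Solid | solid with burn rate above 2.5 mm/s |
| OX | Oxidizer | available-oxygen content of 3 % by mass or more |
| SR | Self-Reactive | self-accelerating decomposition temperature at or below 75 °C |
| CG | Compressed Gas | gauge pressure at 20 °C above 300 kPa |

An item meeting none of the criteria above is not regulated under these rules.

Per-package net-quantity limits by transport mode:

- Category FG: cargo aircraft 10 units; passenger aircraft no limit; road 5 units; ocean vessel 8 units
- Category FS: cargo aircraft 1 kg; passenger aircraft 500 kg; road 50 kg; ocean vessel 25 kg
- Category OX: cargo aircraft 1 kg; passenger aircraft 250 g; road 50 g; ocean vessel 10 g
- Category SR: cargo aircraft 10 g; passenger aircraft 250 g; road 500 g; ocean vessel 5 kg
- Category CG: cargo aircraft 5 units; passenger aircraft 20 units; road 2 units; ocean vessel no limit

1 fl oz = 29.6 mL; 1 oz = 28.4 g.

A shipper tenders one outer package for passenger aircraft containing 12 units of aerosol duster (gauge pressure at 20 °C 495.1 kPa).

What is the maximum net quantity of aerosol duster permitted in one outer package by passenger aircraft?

Aerosol duster: gauge pressure at 20 °C 495.1 kPa > 300 kPa → Category CG (Compressed Gas).
The passenger aircraft limit for Category CG is 20 units.

20 units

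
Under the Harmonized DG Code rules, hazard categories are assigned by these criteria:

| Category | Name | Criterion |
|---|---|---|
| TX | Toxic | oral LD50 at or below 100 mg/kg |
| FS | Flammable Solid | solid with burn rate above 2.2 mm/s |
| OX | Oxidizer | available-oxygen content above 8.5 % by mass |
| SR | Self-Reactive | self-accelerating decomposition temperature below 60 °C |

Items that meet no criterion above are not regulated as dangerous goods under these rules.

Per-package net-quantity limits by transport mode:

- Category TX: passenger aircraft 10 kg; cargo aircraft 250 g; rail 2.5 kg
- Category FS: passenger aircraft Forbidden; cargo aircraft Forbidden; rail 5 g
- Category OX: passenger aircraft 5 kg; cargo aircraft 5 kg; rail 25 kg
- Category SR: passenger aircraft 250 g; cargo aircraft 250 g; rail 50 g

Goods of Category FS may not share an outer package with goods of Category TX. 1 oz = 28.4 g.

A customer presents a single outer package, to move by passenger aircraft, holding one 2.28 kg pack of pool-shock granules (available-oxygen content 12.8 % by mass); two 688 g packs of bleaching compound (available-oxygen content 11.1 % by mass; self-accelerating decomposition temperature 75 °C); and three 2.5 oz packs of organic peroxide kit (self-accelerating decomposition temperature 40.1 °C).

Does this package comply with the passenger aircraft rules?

Yes

With available-oxygen content 12.8 % by mass (> 8.5 % by mass), the pool-shock granules fall in Category OX.
Available-oxygen content 11.1 % by mass meets the Category OX criterion (Oxidizer), so the bleaching compound is Category OX.
Self-accelerating decomposition temperature 40.1 °C meets the Category SR criterion (Self-Reactive), so the organic peroxide kit is Category SR.
Total Category OX: 2.28 kg + (two 688 g packs = 1.376 kg) = 3.656 kg.
3.656 kg ≤ 5 kg (passenger aircraft limit, Category OX) — within limit.
Category SR quantity: three 2.5 oz packs = 213 g.
That is within the Category SR passenger aircraft limit of 250 g.
The segregation rule (Category FS with Category TX) does not apply to Category OX with Category SR.
Every hazard category is within its passenger aircraft limit and no segregation rule is violated.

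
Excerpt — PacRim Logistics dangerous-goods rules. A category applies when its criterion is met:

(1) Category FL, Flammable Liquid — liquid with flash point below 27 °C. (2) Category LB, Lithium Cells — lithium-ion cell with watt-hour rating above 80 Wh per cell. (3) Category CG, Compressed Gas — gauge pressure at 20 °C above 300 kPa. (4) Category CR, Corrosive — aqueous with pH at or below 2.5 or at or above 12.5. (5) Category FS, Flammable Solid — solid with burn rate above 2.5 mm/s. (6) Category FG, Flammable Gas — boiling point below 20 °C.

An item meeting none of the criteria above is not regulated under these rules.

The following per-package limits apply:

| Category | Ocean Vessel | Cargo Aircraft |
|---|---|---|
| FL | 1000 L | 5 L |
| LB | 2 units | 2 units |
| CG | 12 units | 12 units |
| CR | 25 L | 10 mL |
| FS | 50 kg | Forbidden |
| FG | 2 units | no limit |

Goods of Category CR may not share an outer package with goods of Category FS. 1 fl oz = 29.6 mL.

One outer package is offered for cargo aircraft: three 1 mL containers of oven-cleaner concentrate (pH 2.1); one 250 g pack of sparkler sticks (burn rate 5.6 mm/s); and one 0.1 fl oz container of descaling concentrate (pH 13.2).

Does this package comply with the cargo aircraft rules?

No

Oven-cleaner concentrate: pH 2.1 ≤ 2.5 → Category CR (Corrosive).
The sparkler sticks have burn rate 5.6 mm/s, which is > 2.5 mm/s, so they are Category FS (Flammable Solid).
The descaling concentrate has pH 13.2, which is ≥ 12.5, so it is Category CR (Corrosive).
Category CR net quantity: (three 1 mL containers = 3 mL) + (one 0.1 fl oz container = 2.96 mL) = 5.96 mL.
That is within the Category CR cargo aircraft limit of 10 mL.
Category FS quantity: 250 g.
By cargo aircraft, Category FS is Forbidden regardless of quantity.
Category CR and Category FS may not share an outer package.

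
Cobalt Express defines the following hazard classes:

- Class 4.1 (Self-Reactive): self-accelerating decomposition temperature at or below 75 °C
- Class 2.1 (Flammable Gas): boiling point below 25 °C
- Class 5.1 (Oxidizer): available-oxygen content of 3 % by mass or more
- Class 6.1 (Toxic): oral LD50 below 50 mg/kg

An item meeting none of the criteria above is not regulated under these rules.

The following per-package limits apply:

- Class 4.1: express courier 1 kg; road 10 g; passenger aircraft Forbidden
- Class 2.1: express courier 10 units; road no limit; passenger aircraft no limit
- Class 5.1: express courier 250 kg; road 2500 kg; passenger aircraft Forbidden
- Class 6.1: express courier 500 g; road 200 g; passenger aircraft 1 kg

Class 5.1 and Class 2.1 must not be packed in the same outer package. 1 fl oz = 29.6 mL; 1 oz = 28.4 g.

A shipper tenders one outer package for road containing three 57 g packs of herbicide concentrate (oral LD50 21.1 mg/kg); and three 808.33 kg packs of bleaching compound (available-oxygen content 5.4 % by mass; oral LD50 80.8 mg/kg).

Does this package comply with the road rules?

With oral LD50 21.1 mg/kg (< 50 mg/kg), the herbicide concentrate falls in Class 6.1.
With available-oxygen content 5.4 % by mass (≥ 3 % by mass), the bleaching compound falls in Class 5.1.
Class 5.1 quantity: three 808.33 kg packs = 2424.99 kg.
2424.99 kg is within the road limit of 2500 kg for Class 5.1.
Class 6.1 quantity: three 57 g packs = 171 g.
171 g ≤ 200 g (road limit, Class 6.1) — within limit.
The segregation rule (Class 5.1 with Class 2.1) does not apply to Class 5.1 with Class 6.1.
Every hazard class is within its road limit and no segregation rule is violated.

Yes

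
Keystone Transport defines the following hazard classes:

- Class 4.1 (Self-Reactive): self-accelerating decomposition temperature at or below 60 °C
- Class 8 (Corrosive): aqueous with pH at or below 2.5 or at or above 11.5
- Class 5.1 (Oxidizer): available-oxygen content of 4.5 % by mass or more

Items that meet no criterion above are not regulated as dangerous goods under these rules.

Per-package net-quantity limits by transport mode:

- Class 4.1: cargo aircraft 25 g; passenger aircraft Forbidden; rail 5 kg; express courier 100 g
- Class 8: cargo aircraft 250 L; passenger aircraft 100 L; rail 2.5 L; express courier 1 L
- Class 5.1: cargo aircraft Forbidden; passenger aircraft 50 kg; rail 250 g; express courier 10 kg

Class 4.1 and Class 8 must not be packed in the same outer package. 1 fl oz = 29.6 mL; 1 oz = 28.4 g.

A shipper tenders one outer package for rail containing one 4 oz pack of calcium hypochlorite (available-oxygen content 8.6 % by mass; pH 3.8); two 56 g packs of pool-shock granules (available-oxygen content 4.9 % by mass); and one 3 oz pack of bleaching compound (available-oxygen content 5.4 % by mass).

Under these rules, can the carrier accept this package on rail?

The calcium hypochlorite has available-oxygen content 8.6 % by mass, which is ≥ 4.5 % by mass, so it is Class 5.1 (Oxidizer).
Pool-shock granules: available-oxygen content 4.9 % by mass ≥ 4.5 % by mass → Class 5.1 (Oxidizer).
The bleaching compound has available-oxygen content 5.4 % by mass, which is ≥ 4.5 % by mass, so it is Class 5.1 (Oxidizer).
Class 5.1 net quantity: (one 4 oz pack = 113.6 g) + (two 56 g packs = 112 g) + (one 3 oz pack = 85.2 g) = 310.8 g.
That exceeds the Class 5.1 rail limit of 250 g.

No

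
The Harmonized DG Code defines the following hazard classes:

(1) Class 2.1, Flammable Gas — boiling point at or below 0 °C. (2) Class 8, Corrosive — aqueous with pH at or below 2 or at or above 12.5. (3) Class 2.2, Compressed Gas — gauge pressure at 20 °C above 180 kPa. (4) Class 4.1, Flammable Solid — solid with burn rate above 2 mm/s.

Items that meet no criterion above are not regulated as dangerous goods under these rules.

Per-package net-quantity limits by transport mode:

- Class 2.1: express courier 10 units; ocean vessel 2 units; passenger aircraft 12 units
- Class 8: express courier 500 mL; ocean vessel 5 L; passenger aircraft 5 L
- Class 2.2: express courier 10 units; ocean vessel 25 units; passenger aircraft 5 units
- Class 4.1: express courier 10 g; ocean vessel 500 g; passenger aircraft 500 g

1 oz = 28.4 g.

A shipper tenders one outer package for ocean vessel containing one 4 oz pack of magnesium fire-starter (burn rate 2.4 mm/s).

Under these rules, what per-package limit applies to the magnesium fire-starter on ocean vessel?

500 g

Burn rate 2.4 mm/s meets the Class 4.1 criterion (Flammable Solid), so the magnesium fire-starter is Class 4.1.
The ocean vessel limit for Class 4.1 is 500 g.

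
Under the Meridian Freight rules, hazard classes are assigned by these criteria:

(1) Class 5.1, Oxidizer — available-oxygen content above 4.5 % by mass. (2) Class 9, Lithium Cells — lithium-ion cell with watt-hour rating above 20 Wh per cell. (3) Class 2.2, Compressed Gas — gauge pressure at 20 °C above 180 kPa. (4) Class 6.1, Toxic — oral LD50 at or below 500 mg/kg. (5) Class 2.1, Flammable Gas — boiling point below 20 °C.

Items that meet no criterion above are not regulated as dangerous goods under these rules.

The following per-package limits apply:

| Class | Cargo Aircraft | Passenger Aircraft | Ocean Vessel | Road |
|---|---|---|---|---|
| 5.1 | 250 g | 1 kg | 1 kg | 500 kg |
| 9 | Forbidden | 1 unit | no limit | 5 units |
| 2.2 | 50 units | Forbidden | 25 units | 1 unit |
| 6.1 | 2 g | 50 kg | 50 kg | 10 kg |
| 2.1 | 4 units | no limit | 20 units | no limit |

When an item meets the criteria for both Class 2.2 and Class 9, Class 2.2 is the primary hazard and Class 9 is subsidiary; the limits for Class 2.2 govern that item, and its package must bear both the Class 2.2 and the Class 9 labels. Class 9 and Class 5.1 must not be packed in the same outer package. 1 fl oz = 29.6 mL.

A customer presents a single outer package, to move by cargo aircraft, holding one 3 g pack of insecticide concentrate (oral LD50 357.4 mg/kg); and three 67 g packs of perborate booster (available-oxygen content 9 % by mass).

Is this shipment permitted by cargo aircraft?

The insecticide concentrate has oral LD50 357.4 mg/kg, which is ≤ 500 mg/kg, so it is Class 6.1 (Toxic).
The perborate booster has available-oxygen content 9 % by mass, which is > 4.5 % by mass, so it is Class 5.1 (Oxidizer).
Class 6.1 quantity: 3 g.
3 g exceeds the cargo aircraft limit of 2 g for Class 6.1.
Class 5.1 quantity: three 67 g packs = 201 g.
201 g is within the cargo aircraft limit of 250 g for Class 5.1.
The segregation rule (Class 9 with Class 5.1) does not apply to Class 6.1 with Class 5.1.

No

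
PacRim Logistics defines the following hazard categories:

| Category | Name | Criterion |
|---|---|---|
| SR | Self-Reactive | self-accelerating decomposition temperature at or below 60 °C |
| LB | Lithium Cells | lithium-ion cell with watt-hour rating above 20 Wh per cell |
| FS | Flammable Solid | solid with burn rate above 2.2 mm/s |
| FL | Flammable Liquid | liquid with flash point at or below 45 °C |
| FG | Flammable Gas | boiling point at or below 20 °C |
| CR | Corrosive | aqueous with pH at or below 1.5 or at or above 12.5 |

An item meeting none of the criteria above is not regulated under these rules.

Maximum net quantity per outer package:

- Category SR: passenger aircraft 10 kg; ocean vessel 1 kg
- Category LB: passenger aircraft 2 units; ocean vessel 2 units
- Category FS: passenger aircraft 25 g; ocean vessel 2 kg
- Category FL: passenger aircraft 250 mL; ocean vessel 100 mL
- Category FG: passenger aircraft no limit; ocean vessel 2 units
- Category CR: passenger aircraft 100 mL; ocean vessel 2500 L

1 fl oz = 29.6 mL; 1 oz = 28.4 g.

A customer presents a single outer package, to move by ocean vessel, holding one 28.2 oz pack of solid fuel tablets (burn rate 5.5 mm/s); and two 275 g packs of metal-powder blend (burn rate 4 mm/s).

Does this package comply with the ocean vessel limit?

Yes

The solid fuel tablets have burn rate 5.5 mm/s, which is > 2.2 mm/s, so they are Category FS (Flammable Solid).
Metal-powder blend: burn rate 4 mm/s > 2.2 mm/s → Category FS (Flammable Solid).
Total Category FS: (one 28.2 oz pack = 800.88 g) + (two 275 g packs = 550 g) = 1350.88 g.
1350.88 g ≤ 2 kg (ocean vessel limit, Category FS) — within limit.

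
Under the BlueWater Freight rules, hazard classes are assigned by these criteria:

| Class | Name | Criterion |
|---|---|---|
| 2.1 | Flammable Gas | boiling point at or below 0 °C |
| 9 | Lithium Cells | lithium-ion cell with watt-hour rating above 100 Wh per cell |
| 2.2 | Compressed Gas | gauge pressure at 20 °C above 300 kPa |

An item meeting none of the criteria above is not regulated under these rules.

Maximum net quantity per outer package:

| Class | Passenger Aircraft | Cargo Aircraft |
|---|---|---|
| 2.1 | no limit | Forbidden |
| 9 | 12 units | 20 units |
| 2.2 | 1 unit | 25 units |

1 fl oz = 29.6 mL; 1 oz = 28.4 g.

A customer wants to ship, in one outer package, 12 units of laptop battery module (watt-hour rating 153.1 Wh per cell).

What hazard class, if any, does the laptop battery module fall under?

Laptop battery module: watt-hour rating 153.1 Wh per cell > 100 Wh per cell → Class 9 (Lithium Cells).

Class 9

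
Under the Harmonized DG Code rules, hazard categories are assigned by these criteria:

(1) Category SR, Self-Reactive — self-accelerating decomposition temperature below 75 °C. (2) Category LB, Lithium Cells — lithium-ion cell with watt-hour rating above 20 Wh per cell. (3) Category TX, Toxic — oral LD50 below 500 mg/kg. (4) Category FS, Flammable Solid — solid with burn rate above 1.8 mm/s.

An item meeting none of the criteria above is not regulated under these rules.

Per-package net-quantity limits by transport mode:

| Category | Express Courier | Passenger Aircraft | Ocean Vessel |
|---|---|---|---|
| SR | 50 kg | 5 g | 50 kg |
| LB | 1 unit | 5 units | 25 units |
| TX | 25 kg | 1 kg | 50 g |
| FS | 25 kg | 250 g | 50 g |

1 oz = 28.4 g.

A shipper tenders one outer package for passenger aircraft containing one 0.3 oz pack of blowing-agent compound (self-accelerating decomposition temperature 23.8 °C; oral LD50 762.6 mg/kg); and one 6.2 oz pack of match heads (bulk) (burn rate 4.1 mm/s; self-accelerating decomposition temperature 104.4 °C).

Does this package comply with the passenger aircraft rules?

Self-accelerating decomposition temperature 23.8 °C meets the Category SR criterion (Self-Reactive), so the blowing-agent compound is Category SR.
With burn rate 4.1 mm/s (> 1.8 mm/s), the match heads (bulk) fall in Category FS.
Category SR quantity: one 0.3 oz pack = 8.52 g.
8.52 g > 5 g (passenger aircraft limit, Category SR) — over the limit.
Category FS quantity: one 6.2 oz pack = 176.08 g.
That is within the Category FS passenger aircraft limit of 250 g.

No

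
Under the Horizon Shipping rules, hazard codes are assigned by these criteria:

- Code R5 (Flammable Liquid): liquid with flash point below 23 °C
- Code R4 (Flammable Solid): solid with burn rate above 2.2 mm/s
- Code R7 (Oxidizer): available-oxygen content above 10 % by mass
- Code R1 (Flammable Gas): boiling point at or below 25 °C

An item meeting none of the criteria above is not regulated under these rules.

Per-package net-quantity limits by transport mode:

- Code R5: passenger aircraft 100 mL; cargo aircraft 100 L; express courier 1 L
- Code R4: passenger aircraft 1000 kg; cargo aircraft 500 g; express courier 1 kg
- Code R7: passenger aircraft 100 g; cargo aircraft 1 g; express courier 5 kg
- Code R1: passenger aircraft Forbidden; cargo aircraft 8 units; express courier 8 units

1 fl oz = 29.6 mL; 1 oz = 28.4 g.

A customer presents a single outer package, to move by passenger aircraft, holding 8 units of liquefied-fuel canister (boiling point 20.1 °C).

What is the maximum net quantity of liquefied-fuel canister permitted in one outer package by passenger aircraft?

The liquefied-fuel canister has boiling point 20.1 °C, which is ≤ 25 °C, so it is Code R1 (Flammable Gas).
The passenger aircraft limit for Code R1 is Forbidden.

Forbidden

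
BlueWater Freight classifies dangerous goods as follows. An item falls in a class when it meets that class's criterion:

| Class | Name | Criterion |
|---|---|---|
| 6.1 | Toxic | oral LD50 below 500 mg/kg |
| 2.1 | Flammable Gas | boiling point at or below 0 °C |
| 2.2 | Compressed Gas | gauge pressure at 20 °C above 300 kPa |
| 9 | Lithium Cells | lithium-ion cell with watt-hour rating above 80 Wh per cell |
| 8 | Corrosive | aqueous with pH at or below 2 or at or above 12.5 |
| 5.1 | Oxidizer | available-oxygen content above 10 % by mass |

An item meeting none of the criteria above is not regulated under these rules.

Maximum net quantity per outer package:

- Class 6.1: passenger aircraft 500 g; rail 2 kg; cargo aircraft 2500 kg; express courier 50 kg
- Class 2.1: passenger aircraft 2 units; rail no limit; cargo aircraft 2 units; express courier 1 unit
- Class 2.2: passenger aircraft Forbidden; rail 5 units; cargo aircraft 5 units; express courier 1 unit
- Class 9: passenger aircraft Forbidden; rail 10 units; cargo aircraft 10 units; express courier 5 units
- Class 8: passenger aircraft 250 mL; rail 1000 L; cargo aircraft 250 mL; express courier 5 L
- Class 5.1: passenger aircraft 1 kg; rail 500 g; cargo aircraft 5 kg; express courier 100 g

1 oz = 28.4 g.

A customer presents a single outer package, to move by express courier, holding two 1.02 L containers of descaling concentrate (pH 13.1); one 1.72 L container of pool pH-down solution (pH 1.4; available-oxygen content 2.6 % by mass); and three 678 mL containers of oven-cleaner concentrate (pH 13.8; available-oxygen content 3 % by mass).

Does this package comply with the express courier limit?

With pH 13.1 (≥ 12.5), the descaling concentrate falls in Class 8.
With pH 1.4 (≤ 2), the pool pH-down solution falls in Class 8.
Oven-cleaner concentrate: pH 13.8 ≥ 12.5 → Class 8 (Corrosive).
Total Class 8: (two 1.02 L containers = 2.04 L) + 1.72 L + (three 678 mL containers = 2.034 L) = 5.794 L.
That exceeds the Class 8 express courier limit of 5 L.

No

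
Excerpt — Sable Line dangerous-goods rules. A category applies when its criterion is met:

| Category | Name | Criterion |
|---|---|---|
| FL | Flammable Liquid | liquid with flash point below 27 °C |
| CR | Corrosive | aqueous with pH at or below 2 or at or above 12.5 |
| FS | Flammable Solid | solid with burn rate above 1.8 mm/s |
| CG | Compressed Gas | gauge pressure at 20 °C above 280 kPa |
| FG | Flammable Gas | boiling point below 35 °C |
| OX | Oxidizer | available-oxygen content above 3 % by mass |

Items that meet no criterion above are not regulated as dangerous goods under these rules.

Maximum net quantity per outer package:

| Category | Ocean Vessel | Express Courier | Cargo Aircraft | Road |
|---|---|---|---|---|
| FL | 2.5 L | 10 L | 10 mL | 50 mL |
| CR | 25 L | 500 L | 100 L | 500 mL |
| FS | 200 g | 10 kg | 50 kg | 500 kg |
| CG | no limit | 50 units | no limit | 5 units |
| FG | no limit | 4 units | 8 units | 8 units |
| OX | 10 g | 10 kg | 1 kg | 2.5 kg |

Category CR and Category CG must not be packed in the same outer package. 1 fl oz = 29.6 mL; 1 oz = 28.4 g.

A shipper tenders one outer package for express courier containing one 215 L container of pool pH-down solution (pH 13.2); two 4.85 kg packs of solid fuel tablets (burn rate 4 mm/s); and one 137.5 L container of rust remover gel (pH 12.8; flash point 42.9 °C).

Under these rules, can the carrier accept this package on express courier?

Yes

With pH 13.2 (≥ 12.5), the pool pH-down solution falls in Category CR.
Solid fuel tablets: burn rate 4 mm/s > 1.8 mm/s → Category FS (Flammable Solid).
The rust remover gel has pH 12.8, which is ≥ 12.5, so it is Category CR (Corrosive).
Total Category CR: 215 L + 137.5 L = 352.5 L.
That is within the Category CR express courier limit of 500 L.
Category FS quantity: two 4.85 kg packs = 9.7 kg.
That is within the Category FS express courier limit of 10 kg.
The segregation rule (Category CR with Category CG) does not apply to Category CR with Category FS.
Every hazard category is within its express courier limit and no segregation rule is violated.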